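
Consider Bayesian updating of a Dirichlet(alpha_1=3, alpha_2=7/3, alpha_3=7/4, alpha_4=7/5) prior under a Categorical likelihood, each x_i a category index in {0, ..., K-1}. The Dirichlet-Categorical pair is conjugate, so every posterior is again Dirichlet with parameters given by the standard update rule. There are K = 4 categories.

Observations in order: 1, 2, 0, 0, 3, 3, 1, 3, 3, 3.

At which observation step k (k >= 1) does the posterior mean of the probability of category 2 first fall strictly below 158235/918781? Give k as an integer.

obs 1: x=1 → posterior Dirichlet(3, 10/3, 7/4, 7/5)
obs 2: x=2 → posterior Dirichlet(3, 10/3, 11/4, 7/5)
obs 3: x=0 → posterior Dirichlet(4, 10/3, 11/4, 7/5)
obs 4: x=0 → posterior Dirichlet(5, 10/3, 11/4, 7/5)
obs 5: x=3 → posterior Dirichlet(5, 10/3, 11/4, 12/5)
obs 6: x=3 → posterior Dirichlet(5, 10/3, 11/4, 17/5)
obs 7: x=1 → posterior Dirichlet(5, 13/3, 11/4, 17/5)
obs 8: x=3 → posterior Dirichlet(5, 13/3, 11/4, 22/5)
obs 9: x=3 → posterior Dirichlet(5, 13/3, 11/4, 27/5)
obs 10: x=3 → posterior Dirichlet(5, 13/3, 11/4, 32/5)

k = 8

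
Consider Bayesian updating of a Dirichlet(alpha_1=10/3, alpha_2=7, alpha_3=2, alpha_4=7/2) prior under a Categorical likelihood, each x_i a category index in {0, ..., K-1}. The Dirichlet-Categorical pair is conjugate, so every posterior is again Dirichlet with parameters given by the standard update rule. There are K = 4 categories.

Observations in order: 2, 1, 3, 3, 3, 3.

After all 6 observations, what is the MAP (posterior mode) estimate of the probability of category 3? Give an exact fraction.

39/107

obs 1: x=2 → posterior Dirichlet(10/3, 7, 3, 7/2)
obs 2: x=1 → posterior Dirichlet(10/3, 8, 3, 7/2)
obs 3: x=3 → posterior Dirichlet(10/3, 8, 3, 9/2)
obs 4: x=3 → posterior Dirichlet(10/3, 8, 3, 11/2)
obs 5: x=3 → posterior Dirichlet(10/3, 8, 3, 13/2)
obs 6: x=3 → posterior Dirichlet(10/3, 8, 3, 15/2)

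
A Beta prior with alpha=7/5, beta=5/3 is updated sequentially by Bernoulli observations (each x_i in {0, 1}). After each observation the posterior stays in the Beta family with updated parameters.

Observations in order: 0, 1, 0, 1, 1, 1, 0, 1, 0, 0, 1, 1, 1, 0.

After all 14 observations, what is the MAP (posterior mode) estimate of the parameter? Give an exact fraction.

obs 1: x=0 → posterior Beta(7/5, 8/3)
obs 2: x=1 → posterior Beta(12/5, 8/3)
obs 3: x=0 → posterior Beta(12/5, 11/3)
obs 4: x=1 → posterior Beta(17/5, 11/3)
obs 5: x=1 → posterior Beta(22/5, 11/3)
obs 6: x=1 → posterior Beta(27/5, 11/3)
obs 7: x=0 → posterior Beta(27/5, 14/3)
obs 8: x=1 → posterior Beta(32/5, 14/3)
obs 9: x=0 → posterior Beta(32/5, 17/3)
obs 10: x=0 → posterior Beta(32/5, 20/3)
obs 11: x=1 → posterior Beta(37/5, 20/3)
obs 12: x=1 → posterior Beta(42/5, 20/3)
obs 13: x=1 → posterior Beta(47/5, 20/3)
obs 14: x=0 → posterior Beta(47/5, 23/3)

63/113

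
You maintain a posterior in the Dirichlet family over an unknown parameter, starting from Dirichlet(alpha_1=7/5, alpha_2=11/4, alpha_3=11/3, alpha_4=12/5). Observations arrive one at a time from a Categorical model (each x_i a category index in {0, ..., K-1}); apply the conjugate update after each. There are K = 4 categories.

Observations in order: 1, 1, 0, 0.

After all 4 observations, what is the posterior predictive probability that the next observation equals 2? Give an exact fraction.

220/853

obs 1: x=1 → posterior Dirichlet(7/5, 15/4, 11/3, 12/5)
obs 2: x=1 → posterior Dirichlet(7/5, 19/4, 11/3, 12/5)
obs 3: x=0 → posterior Dirichlet(12/5, 19/4, 11/3, 12/5)
obs 4: x=0 → posterior Dirichlet(17/5, 19/4, 11/3, 12/5)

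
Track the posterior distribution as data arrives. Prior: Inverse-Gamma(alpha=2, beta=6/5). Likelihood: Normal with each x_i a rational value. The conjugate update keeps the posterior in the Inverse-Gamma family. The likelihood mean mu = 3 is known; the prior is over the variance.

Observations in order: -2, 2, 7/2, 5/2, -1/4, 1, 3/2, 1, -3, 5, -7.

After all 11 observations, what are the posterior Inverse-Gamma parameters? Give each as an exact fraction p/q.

alpha=15/2, beta=15177/160

obs 1: x=-2 → posterior Inverse-Gamma(5/2, 137/10)
obs 2: x=2 → posterior Inverse-Gamma(3, 71/5)
obs 3: x=7/2 → posterior Inverse-Gamma(7/2, 573/40)
obs 4: x=5/2 → posterior Inverse-Gamma(4, 289/20)
obs 5: x=-1/4 → posterior Inverse-Gamma(9/2, 3157/160)
obs 6: x=1 → posterior Inverse-Gamma(5, 3477/160)
obs 7: x=3/2 → posterior Inverse-Gamma(11/2, 3657/160)
obs 8: x=1 → posterior Inverse-Gamma(6, 3977/160)
obs 9: x=-3 → posterior Inverse-Gamma(13/2, 6857/160)
obs 10: x=5 → posterior Inverse-Gamma(7, 7177/160)
obs 11: x=-7 → posterior Inverse-Gamma(15/2, 15177/160)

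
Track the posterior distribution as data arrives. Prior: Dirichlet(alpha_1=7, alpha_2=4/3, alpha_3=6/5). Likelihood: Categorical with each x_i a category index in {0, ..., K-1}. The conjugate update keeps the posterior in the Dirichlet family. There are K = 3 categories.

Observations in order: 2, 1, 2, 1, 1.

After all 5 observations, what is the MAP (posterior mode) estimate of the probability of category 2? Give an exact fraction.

obs 1: x=2 → posterior Dirichlet(7, 4/3, 11/5)
obs 2: x=1 → posterior Dirichlet(7, 7/3, 11/5)
obs 3: x=2 → posterior Dirichlet(7, 7/3, 16/5)
obs 4: x=1 → posterior Dirichlet(7, 10/3, 16/5)
obs 5: x=1 → posterior Dirichlet(7, 13/3, 16/5)

33/173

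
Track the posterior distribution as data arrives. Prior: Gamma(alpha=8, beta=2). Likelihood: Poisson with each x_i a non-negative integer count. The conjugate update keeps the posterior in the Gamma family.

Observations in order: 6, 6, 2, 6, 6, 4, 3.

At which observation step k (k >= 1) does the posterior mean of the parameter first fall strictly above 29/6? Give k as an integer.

obs 1: x=6 → posterior Gamma(14, 3)
obs 2: x=6 → posterior Gamma(20, 4)
obs 3: x=2 → posterior Gamma(22, 5)
obs 4: x=6 → posterior Gamma(28, 6)
obs 5: x=6 → posterior Gamma(34, 7)
obs 6: x=4 → posterior Gamma(38, 8)
obs 7: x=3 → posterior Gamma(41, 9)

k = 2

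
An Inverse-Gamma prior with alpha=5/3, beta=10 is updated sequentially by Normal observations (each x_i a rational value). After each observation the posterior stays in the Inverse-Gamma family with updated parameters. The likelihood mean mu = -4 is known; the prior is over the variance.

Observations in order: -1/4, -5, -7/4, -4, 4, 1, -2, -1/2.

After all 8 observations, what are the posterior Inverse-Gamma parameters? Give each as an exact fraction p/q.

alpha=17/3, beta=1163/16

obs 1: x=-1/4 → posterior Inverse-Gamma(13/6, 545/32)
obs 2: x=-5 → posterior Inverse-Gamma(8/3, 561/32)
obs 3: x=-7/4 → posterior Inverse-Gamma(19/6, 321/16)
obs 4: x=-4 → posterior Inverse-Gamma(11/3, 321/16)
obs 5: x=4 → posterior Inverse-Gamma(25/6, 833/16)
obs 6: x=1 → posterior Inverse-Gamma(14/3, 1033/16)
obs 7: x=-2 → posterior Inverse-Gamma(31/6, 1065/16)
obs 8: x=-1/2 → posterior Inverse-Gamma(17/3, 1163/16)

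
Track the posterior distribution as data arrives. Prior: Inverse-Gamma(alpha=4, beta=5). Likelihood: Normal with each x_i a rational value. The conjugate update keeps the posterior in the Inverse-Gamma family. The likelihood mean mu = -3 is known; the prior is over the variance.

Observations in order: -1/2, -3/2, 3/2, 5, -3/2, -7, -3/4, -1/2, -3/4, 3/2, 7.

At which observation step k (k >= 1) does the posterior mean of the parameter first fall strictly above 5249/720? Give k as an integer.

k = 4

obs 1: x=-1/2 → posterior Inverse-Gamma(9/2, 65/8)
obs 2: x=-3/2 → posterior Inverse-Gamma(5, 37/4)
obs 3: x=3/2 → posterior Inverse-Gamma(11/2, 155/8)
obs 4: x=5 → posterior Inverse-Gamma(6, 411/8)
obs 5: x=-3/2 → posterior Inverse-Gamma(13/2, 105/2)
obs 6: x=-7 → posterior Inverse-Gamma(7, 121/2)
obs 7: x=-3/4 → posterior Inverse-Gamma(15/2, 2017/32)
obs 8: x=-1/2 → posterior Inverse-Gamma(8, 2117/32)
obs 9: x=-3/4 → posterior Inverse-Gamma(17/2, 1099/16)
obs 10: x=3/2 → posterior Inverse-Gamma(9, 1261/16)
obs 11: x=7 → posterior Inverse-Gamma(19/2, 2061/16)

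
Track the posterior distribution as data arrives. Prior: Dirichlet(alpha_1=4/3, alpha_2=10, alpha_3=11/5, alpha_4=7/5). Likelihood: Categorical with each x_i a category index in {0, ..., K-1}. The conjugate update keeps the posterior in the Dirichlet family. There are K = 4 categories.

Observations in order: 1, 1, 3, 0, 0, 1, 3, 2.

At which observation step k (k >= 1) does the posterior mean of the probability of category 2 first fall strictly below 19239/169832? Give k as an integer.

k = 5

obs 1: x=1 → posterior Dirichlet(4/3, 11, 11/5, 7/5)
obs 2: x=1 → posterior Dirichlet(4/3, 12, 11/5, 7/5)
obs 3: x=3 → posterior Dirichlet(4/3, 12, 11/5, 12/5)
obs 4: x=0 → posterior Dirichlet(7/3, 12, 11/5, 12/5)
obs 5: x=0 → posterior Dirichlet(10/3, 12, 11/5, 12/5)
obs 6: x=1 → posterior Dirichlet(10/3, 13, 11/5, 12/5)
obs 7: x=3 → posterior Dirichlet(10/3, 13, 11/5, 17/5)
obs 8: x=2 → posterior Dirichlet(10/3, 13, 16/5, 17/5)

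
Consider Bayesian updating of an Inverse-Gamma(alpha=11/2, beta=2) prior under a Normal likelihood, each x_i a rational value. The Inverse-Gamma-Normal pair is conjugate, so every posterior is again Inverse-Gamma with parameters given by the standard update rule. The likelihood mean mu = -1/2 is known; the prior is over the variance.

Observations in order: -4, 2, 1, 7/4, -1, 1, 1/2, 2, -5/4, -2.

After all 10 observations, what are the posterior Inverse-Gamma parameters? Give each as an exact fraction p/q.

alpha=21/2, beta=339/16

obs 1: x=-4 → posterior Inverse-Gamma(6, 65/8)
obs 2: x=2 → posterior Inverse-Gamma(13/2, 45/4)
obs 3: x=1 → posterior Inverse-Gamma(7, 99/8)
obs 4: x=7/4 → posterior Inverse-Gamma(15/2, 477/32)
obs 5: x=-1 → posterior Inverse-Gamma(8, 481/32)
obs 6: x=1 → posterior Inverse-Gamma(17/2, 517/32)
obs 7: x=1/2 → posterior Inverse-Gamma(9, 533/32)
obs 8: x=2 → posterior Inverse-Gamma(19/2, 633/32)
obs 9: x=-5/4 → posterior Inverse-Gamma(10, 321/16)
obs 10: x=-2 → posterior Inverse-Gamma(21/2, 339/16)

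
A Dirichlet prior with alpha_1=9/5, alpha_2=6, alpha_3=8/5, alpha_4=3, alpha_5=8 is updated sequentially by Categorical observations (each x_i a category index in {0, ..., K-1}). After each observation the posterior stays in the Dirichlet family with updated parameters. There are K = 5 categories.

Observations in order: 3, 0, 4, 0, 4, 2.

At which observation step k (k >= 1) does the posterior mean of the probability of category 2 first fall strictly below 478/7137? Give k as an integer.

obs 1: x=3 → posterior Dirichlet(9/5, 6, 8/5, 4, 8)
obs 2: x=0 → posterior Dirichlet(14/5, 6, 8/5, 4, 8)
obs 3: x=4 → posterior Dirichlet(14/5, 6, 8/5, 4, 9)
obs 4: x=0 → posterior Dirichlet(19/5, 6, 8/5, 4, 9)
obs 5: x=4 → posterior Dirichlet(19/5, 6, 8/5, 4, 10)
obs 6: x=2 → posterior Dirichlet(19/5, 6, 13/5, 4, 10)

k = 4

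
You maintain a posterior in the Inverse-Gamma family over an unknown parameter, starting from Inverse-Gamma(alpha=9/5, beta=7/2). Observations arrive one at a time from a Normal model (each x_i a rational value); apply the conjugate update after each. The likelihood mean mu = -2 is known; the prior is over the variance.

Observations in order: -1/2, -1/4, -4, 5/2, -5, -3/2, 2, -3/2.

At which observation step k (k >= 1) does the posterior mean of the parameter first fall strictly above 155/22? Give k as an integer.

k = 7

obs 1: x=-1/2 → posterior Inverse-Gamma(23/10, 37/8)
obs 2: x=-1/4 → posterior Inverse-Gamma(14/5, 197/32)
obs 3: x=-4 → posterior Inverse-Gamma(33/10, 261/32)
obs 4: x=5/2 → posterior Inverse-Gamma(19/5, 585/32)
obs 5: x=-5 → posterior Inverse-Gamma(43/10, 729/32)
obs 6: x=-3/2 → posterior Inverse-Gamma(24/5, 733/32)
obs 7: x=2 → posterior Inverse-Gamma(53/10, 989/32)
obs 8: x=-3/2 → posterior Inverse-Gamma(29/5, 993/32)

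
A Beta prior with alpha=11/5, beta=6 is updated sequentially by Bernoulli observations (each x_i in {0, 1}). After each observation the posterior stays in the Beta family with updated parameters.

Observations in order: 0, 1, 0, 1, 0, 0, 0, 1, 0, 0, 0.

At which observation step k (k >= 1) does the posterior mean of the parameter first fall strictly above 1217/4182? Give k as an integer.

obs 1: x=0 → posterior Beta(11/5, 7)
obs 2: x=1 → posterior Beta(16/5, 7)
obs 3: x=0 → posterior Beta(16/5, 8)
obs 4: x=1 → posterior Beta(21/5, 8)
obs 5: x=0 → posterior Beta(21/5, 9)
obs 6: x=0 → posterior Beta(21/5, 10)
obs 7: x=0 → posterior Beta(21/5, 11)
obs 8: x=1 → posterior Beta(26/5, 11)
obs 9: x=0 → posterior Beta(26/5, 12)
obs 10: x=0 → posterior Beta(26/5, 13)
obs 11: x=0 → posterior Beta(26/5, 14)

k = 2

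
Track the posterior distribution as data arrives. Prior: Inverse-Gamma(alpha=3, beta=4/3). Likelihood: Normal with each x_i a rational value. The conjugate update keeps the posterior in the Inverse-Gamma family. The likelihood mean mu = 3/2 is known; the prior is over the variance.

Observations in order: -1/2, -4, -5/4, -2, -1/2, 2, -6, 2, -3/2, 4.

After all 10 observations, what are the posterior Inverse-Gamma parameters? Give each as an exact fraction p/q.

obs 1: x=-1/2 → posterior Inverse-Gamma(7/2, 10/3)
obs 2: x=-4 → posterior Inverse-Gamma(4, 443/24)
obs 3: x=-5/4 → posterior Inverse-Gamma(9/2, 2135/96)
obs 4: x=-2 → posterior Inverse-Gamma(5, 2723/96)
obs 5: x=-1/2 → posterior Inverse-Gamma(11/2, 2915/96)
obs 6: x=2 → posterior Inverse-Gamma(6, 2927/96)
obs 7: x=-6 → posterior Inverse-Gamma(13/2, 5627/96)
obs 8: x=2 → posterior Inverse-Gamma(7, 5639/96)
obs 9: x=-3/2 → posterior Inverse-Gamma(15/2, 6071/96)
obs 10: x=4 → posterior Inverse-Gamma(8, 6371/96)

alpha=8, beta=6371/96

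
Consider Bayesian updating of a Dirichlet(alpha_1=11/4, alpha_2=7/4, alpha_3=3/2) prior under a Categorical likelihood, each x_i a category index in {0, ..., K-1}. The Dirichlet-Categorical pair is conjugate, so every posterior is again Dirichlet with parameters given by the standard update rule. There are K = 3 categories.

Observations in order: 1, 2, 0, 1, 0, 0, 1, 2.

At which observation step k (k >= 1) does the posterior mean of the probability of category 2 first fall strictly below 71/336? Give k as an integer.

obs 1: x=1 → posterior Dirichlet(11/4, 11/4, 3/2)
obs 2: x=2 → posterior Dirichlet(11/4, 11/4, 5/2)
obs 3: x=0 → posterior Dirichlet(15/4, 11/4, 5/2)
obs 4: x=1 → posterior Dirichlet(15/4, 15/4, 5/2)
obs 5: x=0 → posterior Dirichlet(19/4, 15/4, 5/2)
obs 6: x=0 → posterior Dirichlet(23/4, 15/4, 5/2)
obs 7: x=1 → posterior Dirichlet(23/4, 19/4, 5/2)
obs 8: x=2 → posterior Dirichlet(23/4, 19/4, 7/2)

k = 6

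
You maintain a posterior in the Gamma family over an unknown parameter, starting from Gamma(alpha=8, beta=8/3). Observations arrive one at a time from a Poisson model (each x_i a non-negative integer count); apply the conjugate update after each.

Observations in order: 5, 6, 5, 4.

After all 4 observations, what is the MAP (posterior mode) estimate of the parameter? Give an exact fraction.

81/20

obs 1: x=5 → posterior Gamma(13, 11/3)
obs 2: x=6 → posterior Gamma(19, 14/3)
obs 3: x=5 → posterior Gamma(24, 17/3)
obs 4: x=4 → posterior Gamma(28, 20/3)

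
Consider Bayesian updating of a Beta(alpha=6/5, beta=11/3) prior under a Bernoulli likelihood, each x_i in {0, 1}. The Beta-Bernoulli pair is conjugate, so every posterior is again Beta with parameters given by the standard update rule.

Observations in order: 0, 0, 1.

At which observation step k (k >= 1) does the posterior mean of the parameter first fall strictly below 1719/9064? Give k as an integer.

obs 1: x=0 → posterior Beta(6/5, 14/3)
obs 2: x=0 → posterior Beta(6/5, 17/3)
obs 3: x=1 → posterior Beta(11/5, 17/3)

k = 2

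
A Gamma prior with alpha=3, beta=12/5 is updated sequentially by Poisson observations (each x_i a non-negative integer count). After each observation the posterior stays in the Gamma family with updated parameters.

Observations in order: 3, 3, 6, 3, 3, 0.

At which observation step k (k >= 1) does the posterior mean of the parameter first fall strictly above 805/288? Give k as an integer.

obs 1: x=3 → posterior Gamma(6, 17/5)
obs 2: x=3 → posterior Gamma(9, 22/5)
obs 3: x=6 → posterior Gamma(15, 27/5)
obs 4: x=3 → posterior Gamma(18, 32/5)
obs 5: x=3 → posterior Gamma(21, 37/5)
obs 6: x=0 → posterior Gamma(21, 42/5)

k = 4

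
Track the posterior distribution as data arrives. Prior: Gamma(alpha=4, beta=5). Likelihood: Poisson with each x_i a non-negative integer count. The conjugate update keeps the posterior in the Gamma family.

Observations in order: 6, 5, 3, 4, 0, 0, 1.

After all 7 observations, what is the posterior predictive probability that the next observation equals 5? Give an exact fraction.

obs 1: x=6 → posterior Gamma(10, 6)
obs 2: x=5 → posterior Gamma(15, 7)
obs 3: x=3 → posterior Gamma(18, 8)
obs 4: x=4 → posterior Gamma(22, 9)
obs 5: x=0 → posterior Gamma(22, 10)
obs 6: x=0 → posterior Gamma(22, 11)
obs 7: x=1 → posterior Gamma(23, 12)

41139618427754761839055994880/1192533292512492016559195008117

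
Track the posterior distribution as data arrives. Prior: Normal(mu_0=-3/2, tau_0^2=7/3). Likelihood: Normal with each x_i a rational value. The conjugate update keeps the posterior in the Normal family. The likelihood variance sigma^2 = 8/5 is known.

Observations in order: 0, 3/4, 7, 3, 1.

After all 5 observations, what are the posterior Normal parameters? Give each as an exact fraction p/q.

obs 1: x=0 → posterior Normal(-36/59, 56/59)
obs 2: x=3/4 → posterior Normal(-39/376, 28/47)
obs 3: x=7 → posterior Normal(941/516, 56/129)
obs 4: x=3 → posterior Normal(1361/656, 14/41)
obs 5: x=1 → posterior Normal(1501/796, 56/199)

mu_0=1501/796, tau_0^2=56/199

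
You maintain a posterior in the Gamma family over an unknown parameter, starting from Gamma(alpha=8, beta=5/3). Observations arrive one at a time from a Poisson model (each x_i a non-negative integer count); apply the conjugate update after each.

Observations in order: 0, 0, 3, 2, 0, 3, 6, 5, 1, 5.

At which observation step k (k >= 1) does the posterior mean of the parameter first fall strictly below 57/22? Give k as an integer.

k = 2

obs 1: x=0 → posterior Gamma(8, 8/3)
obs 2: x=0 → posterior Gamma(8, 11/3)
obs 3: x=3 → posterior Gamma(11, 14/3)
obs 4: x=2 → posterior Gamma(13, 17/3)
obs 5: x=0 → posterior Gamma(13, 20/3)
obs 6: x=3 → posterior Gamma(16, 23/3)
obs 7: x=6 → posterior Gamma(22, 26/3)
obs 8: x=5 → posterior Gamma(27, 29/3)
obs 9: x=1 → posterior Gamma(28, 32/3)
obs 10: x=5 → posterior Gamma(33, 35/3)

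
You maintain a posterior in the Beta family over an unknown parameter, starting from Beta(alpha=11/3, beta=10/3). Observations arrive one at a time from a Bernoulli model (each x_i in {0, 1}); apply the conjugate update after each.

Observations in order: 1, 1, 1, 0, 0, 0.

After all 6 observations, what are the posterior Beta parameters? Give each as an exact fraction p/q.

obs 1: x=1 → posterior Beta(14/3, 10/3)
obs 2: x=1 → posterior Beta(17/3, 10/3)
obs 3: x=1 → posterior Beta(20/3, 10/3)
obs 4: x=0 → posterior Beta(20/3, 13/3)
obs 5: x=0 → posterior Beta(20/3, 16/3)
obs 6: x=0 → posterior Beta(20/3, 19/3)

alpha=20/3, beta=19/3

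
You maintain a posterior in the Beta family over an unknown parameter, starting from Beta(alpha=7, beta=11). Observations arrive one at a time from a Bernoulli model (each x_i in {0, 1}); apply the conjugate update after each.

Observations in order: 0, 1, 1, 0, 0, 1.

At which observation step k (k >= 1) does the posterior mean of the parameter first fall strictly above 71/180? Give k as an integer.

k = 2

obs 1: x=0 → posterior Beta(7, 12)
obs 2: x=1 → posterior Beta(8, 12)
obs 3: x=1 → posterior Beta(9, 12)
obs 4: x=0 → posterior Beta(9, 13)
obs 5: x=0 → posterior Beta(9, 14)
obs 6: x=1 → posterior Beta(10, 14)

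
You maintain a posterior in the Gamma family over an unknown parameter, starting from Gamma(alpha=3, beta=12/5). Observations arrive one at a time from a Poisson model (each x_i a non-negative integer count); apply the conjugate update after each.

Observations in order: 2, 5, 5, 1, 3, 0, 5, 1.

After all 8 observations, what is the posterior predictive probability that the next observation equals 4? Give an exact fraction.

obs 1: x=2 → posterior Gamma(5, 17/5)
obs 2: x=5 → posterior Gamma(10, 22/5)
obs 3: x=5 → posterior Gamma(15, 27/5)
obs 4: x=1 → posterior Gamma(16, 32/5)
obs 5: x=3 → posterior Gamma(19, 37/5)
obs 6: x=0 → posterior Gamma(19, 42/5)
obs 7: x=5 → posterior Gamma(24, 47/5)
obs 8: x=1 → posterior Gamma(25, 52/5)

11296528678636775322570383692608681130590208000000/92497140095279566019600421785781683814955555982673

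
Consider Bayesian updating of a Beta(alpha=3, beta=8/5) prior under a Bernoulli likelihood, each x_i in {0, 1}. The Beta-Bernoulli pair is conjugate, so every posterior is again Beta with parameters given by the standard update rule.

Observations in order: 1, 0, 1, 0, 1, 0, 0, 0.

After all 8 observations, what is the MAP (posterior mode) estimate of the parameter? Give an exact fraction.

25/53

obs 1: x=1 → posterior Beta(4, 8/5)
obs 2: x=0 → posterior Beta(4, 13/5)
obs 3: x=1 → posterior Beta(5, 13/5)
obs 4: x=0 → posterior Beta(5, 18/5)
obs 5: x=1 → posterior Beta(6, 18/5)
obs 6: x=0 → posterior Beta(6, 23/5)
obs 7: x=0 → posterior Beta(6, 28/5)
obs 8: x=0 → posterior Beta(6, 33/5)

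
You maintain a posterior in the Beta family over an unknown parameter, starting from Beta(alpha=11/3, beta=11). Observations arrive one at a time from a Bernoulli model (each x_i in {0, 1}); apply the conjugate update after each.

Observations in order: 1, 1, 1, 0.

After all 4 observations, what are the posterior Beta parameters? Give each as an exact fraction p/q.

alpha=20/3, beta=12

obs 1: x=1 → posterior Beta(14/3, 11)
obs 2: x=1 → posterior Beta(17/3, 11)
obs 3: x=1 → posterior Beta(20/3, 11)
obs 4: x=0 → posterior Beta(20/3, 12)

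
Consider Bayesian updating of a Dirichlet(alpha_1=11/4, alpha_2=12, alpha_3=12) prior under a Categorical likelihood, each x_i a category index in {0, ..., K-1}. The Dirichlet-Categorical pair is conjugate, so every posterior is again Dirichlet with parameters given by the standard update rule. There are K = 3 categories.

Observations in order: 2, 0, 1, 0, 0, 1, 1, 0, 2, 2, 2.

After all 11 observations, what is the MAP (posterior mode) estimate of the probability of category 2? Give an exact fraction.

obs 1: x=2 → posterior Dirichlet(11/4, 12, 13)
obs 2: x=0 → posterior Dirichlet(15/4, 12, 13)
obs 3: x=1 → posterior Dirichlet(15/4, 13, 13)
obs 4: x=0 → posterior Dirichlet(19/4, 13, 13)
obs 5: x=0 → posterior Dirichlet(23/4, 13, 13)
obs 6: x=1 → posterior Dirichlet(23/4, 14, 13)
obs 7: x=1 → posterior Dirichlet(23/4, 15, 13)
obs 8: x=0 → posterior Dirichlet(27/4, 15, 13)
obs 9: x=2 → posterior Dirichlet(27/4, 15, 14)
obs 10: x=2 → posterior Dirichlet(27/4, 15, 15)
obs 11: x=2 → posterior Dirichlet(27/4, 15, 16)

60/139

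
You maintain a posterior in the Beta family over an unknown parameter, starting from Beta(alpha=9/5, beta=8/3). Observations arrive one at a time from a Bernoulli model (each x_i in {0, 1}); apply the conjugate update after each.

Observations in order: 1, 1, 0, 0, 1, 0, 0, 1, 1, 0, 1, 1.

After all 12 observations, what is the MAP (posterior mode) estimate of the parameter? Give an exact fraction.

117/217

obs 1: x=1 → posterior Beta(14/5, 8/3)
obs 2: x=1 → posterior Beta(19/5, 8/3)
obs 3: x=0 → posterior Beta(19/5, 11/3)
obs 4: x=0 → posterior Beta(19/5, 14/3)
obs 5: x=1 → posterior Beta(24/5, 14/3)
obs 6: x=0 → posterior Beta(24/5, 17/3)
obs 7: x=0 → posterior Beta(24/5, 20/3)
obs 8: x=1 → posterior Beta(29/5, 20/3)
obs 9: x=1 → posterior Beta(34/5, 20/3)
obs 10: x=0 → posterior Beta(34/5, 23/3)
obs 11: x=1 → posterior Beta(39/5, 23/3)
obs 12: x=1 → posterior Beta(44/5, 23/3)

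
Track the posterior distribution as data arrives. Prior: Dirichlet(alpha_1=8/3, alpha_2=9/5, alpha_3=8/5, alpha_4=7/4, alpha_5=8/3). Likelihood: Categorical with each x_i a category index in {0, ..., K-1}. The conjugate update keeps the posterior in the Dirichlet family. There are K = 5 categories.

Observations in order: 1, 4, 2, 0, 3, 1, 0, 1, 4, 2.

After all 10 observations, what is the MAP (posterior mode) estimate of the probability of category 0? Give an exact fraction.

220/929

obs 1: x=1 → posterior Dirichlet(8/3, 14/5, 8/5, 7/4, 8/3)
obs 2: x=4 → posterior Dirichlet(8/3, 14/5, 8/5, 7/4, 11/3)
obs 3: x=2 → posterior Dirichlet(8/3, 14/5, 13/5, 7/4, 11/3)
obs 4: x=0 → posterior Dirichlet(11/3, 14/5, 13/5, 7/4, 11/3)
obs 5: x=3 → posterior Dirichlet(11/3, 14/5, 13/5, 11/4, 11/3)
obs 6: x=1 → posterior Dirichlet(11/3, 19/5, 13/5, 11/4, 11/3)
obs 7: x=0 → posterior Dirichlet(14/3, 19/5, 13/5, 11/4, 11/3)
obs 8: x=1 → posterior Dirichlet(14/3, 24/5, 13/5, 11/4, 11/3)
obs 9: x=4 → posterior Dirichlet(14/3, 24/5, 13/5, 11/4, 14/3)
obs 10: x=2 → posterior Dirichlet(14/3, 24/5, 18/5, 11/4, 14/3)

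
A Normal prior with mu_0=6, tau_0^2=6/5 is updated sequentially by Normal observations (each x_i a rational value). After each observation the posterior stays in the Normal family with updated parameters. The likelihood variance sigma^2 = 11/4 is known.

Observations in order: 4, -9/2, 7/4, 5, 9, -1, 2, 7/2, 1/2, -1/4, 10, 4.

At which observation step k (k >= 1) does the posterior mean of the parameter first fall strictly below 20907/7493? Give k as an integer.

k = 10

obs 1: x=4 → posterior Normal(426/79, 66/79)
obs 2: x=-9/2 → posterior Normal(318/103, 66/103)
obs 3: x=7/4 → posterior Normal(360/127, 66/127)
obs 4: x=5 → posterior Normal(480/151, 66/151)
obs 5: x=9 → posterior Normal(696/175, 66/175)
obs 6: x=-1 → posterior Normal(672/199, 66/199)
obs 7: x=2 → posterior Normal(720/223, 66/223)
obs 8: x=7/2 → posterior Normal(804/247, 66/247)
obs 9: x=1/2 → posterior Normal(816/271, 66/271)
obs 10: x=-1/4 → posterior Normal(162/59, 66/295)
obs 11: x=10 → posterior Normal(1050/319, 6/29)
obs 12: x=4 → posterior Normal(1146/343, 66/343)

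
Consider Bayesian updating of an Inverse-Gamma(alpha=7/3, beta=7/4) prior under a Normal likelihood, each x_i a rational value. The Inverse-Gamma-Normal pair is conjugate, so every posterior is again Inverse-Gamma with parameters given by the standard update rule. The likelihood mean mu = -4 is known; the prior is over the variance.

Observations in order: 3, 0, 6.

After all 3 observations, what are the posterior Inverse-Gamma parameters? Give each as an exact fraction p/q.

alpha=23/6, beta=337/4

obs 1: x=3 → posterior Inverse-Gamma(17/6, 105/4)
obs 2: x=0 → posterior Inverse-Gamma(10/3, 137/4)
obs 3: x=6 → posterior Inverse-Gamma(23/6, 337/4)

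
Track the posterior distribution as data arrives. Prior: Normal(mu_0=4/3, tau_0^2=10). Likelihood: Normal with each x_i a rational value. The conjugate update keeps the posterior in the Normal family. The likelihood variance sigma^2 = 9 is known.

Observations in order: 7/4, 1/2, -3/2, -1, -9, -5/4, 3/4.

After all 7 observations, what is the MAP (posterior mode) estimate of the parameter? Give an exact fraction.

-171/158

obs 1: x=7/4 → posterior Normal(59/38, 90/19)
obs 2: x=1/2 → posterior Normal(69/58, 90/29)
obs 3: x=-3/2 → posterior Normal(1/2, 30/13)
obs 4: x=-1 → posterior Normal(19/98, 90/49)
obs 5: x=-9 → posterior Normal(-161/118, 90/59)
obs 6: x=-5/4 → posterior Normal(-31/23, 30/23)
obs 7: x=3/4 → posterior Normal(-171/158, 90/79)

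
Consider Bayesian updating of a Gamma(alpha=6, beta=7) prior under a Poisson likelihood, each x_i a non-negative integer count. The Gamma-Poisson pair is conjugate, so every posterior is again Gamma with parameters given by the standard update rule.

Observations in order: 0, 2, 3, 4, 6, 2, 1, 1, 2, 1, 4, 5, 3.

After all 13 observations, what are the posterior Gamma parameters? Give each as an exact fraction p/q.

obs 1: x=0 → posterior Gamma(6, 8)
obs 2: x=2 → posterior Gamma(8, 9)
obs 3: x=3 → posterior Gamma(11, 10)
obs 4: x=4 → posterior Gamma(15, 11)
obs 5: x=6 → posterior Gamma(21, 12)
obs 6: x=2 → posterior Gamma(23, 13)
obs 7: x=1 → posterior Gamma(24, 14)
obs 8: x=1 → posterior Gamma(25, 15)
obs 9: x=2 → posterior Gamma(27, 16)
obs 10: x=1 → posterior Gamma(28, 17)
obs 11: x=4 → posterior Gamma(32, 18)
obs 12: x=5 → posterior Gamma(37, 19)
obs 13: x=3 → posterior Gamma(40, 20)

alpha=40, beta=20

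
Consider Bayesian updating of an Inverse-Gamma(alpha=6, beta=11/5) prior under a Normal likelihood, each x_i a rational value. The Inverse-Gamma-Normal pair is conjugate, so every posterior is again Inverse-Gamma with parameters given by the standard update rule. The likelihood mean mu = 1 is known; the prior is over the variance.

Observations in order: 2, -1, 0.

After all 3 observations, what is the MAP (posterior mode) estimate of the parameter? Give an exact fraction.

obs 1: x=2 → posterior Inverse-Gamma(13/2, 27/10)
obs 2: x=-1 → posterior Inverse-Gamma(7, 47/10)
obs 3: x=0 → posterior Inverse-Gamma(15/2, 26/5)

52/85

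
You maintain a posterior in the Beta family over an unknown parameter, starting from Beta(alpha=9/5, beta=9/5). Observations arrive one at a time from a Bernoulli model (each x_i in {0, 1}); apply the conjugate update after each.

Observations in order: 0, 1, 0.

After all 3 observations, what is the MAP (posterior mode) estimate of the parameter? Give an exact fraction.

9/23

obs 1: x=0 → posterior Beta(9/5, 14/5)
obs 2: x=1 → posterior Beta(14/5, 14/5)
obs 3: x=0 → posterior Beta(14/5, 19/5)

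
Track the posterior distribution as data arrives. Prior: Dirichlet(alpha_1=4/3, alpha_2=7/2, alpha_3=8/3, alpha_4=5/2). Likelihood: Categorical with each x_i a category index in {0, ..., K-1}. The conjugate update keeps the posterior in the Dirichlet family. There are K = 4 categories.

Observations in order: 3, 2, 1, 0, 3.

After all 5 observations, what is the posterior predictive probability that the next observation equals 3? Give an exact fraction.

obs 1: x=3 → posterior Dirichlet(4/3, 7/2, 8/3, 7/2)
obs 2: x=2 → posterior Dirichlet(4/3, 7/2, 11/3, 7/2)
obs 3: x=1 → posterior Dirichlet(4/3, 9/2, 11/3, 7/2)
obs 4: x=0 → posterior Dirichlet(7/3, 9/2, 11/3, 7/2)
obs 5: x=3 → posterior Dirichlet(7/3, 9/2, 11/3, 9/2)

3/10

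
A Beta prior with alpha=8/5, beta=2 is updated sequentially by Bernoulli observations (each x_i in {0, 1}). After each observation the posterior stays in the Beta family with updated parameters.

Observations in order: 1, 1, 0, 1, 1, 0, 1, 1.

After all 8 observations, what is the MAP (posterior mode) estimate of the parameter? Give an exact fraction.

obs 1: x=1 → posterior Beta(13/5, 2)
obs 2: x=1 → posterior Beta(18/5, 2)
obs 3: x=0 → posterior Beta(18/5, 3)
obs 4: x=1 → posterior Beta(23/5, 3)
obs 5: x=1 → posterior Beta(28/5, 3)
obs 6: x=0 → posterior Beta(28/5, 4)
obs 7: x=1 → posterior Beta(33/5, 4)
obs 8: x=1 → posterior Beta(38/5, 4)

11/16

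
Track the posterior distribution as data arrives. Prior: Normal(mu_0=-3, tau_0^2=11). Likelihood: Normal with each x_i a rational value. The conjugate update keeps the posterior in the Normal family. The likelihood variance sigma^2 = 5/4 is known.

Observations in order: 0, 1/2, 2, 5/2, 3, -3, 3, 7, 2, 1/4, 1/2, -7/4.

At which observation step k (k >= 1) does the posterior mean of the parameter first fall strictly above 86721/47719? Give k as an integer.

k = 9

obs 1: x=0 → posterior Normal(-15/49, 55/49)
obs 2: x=1/2 → posterior Normal(7/93, 55/93)
obs 3: x=2 → posterior Normal(95/137, 55/137)
obs 4: x=5/2 → posterior Normal(205/181, 55/181)
obs 5: x=3 → posterior Normal(337/225, 11/45)
obs 6: x=-3 → posterior Normal(205/269, 55/269)
obs 7: x=3 → posterior Normal(337/313, 55/313)
obs 8: x=7 → posterior Normal(215/119, 55/357)
obs 9: x=2 → posterior Normal(733/401, 55/401)
obs 10: x=1/4 → posterior Normal(744/445, 11/89)
obs 11: x=1/2 → posterior Normal(766/489, 55/489)
obs 12: x=-7/4 → posterior Normal(53/41, 55/533)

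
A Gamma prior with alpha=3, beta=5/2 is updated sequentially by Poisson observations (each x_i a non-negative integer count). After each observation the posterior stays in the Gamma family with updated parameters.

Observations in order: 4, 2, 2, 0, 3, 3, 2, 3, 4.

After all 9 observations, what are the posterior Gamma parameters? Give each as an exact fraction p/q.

alpha=26, beta=23/2

obs 1: x=4 → posterior Gamma(7, 7/2)
obs 2: x=2 → posterior Gamma(9, 9/2)
obs 3: x=2 → posterior Gamma(11, 11/2)
obs 4: x=0 → posterior Gamma(11, 13/2)
obs 5: x=3 → posterior Gamma(14, 15/2)
obs 6: x=3 → posterior Gamma(17, 17/2)
obs 7: x=2 → posterior Gamma(19, 19/2)
obs 8: x=3 → posterior Gamma(22, 21/2)
obs 9: x=4 → posterior Gamma(26, 23/2)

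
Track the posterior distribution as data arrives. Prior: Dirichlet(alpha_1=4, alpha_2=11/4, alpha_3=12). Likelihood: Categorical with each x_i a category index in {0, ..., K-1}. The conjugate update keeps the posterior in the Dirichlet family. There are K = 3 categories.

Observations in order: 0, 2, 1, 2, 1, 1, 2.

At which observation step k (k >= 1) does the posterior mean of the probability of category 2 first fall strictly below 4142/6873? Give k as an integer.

obs 1: x=0 → posterior Dirichlet(5, 11/4, 12)
obs 2: x=2 → posterior Dirichlet(5, 11/4, 13)
obs 3: x=1 → posterior Dirichlet(5, 15/4, 13)
obs 4: x=2 → posterior Dirichlet(5, 15/4, 14)
obs 5: x=1 → posterior Dirichlet(5, 19/4, 14)
obs 6: x=1 → posterior Dirichlet(5, 23/4, 14)
obs 7: x=2 → posterior Dirichlet(5, 23/4, 15)

k = 3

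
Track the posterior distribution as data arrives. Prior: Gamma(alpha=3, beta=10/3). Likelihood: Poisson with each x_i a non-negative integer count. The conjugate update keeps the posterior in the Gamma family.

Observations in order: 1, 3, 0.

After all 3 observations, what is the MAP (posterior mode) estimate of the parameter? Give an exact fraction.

obs 1: x=1 → posterior Gamma(4, 13/3)
obs 2: x=3 → posterior Gamma(7, 16/3)
obs 3: x=0 → posterior Gamma(7, 19/3)

18/19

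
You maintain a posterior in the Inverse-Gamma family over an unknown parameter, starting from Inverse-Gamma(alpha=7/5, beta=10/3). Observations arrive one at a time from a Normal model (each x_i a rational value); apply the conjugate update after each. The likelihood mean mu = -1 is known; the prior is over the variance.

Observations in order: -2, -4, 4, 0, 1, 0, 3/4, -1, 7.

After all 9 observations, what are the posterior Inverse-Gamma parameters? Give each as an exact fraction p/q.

obs 1: x=-2 → posterior Inverse-Gamma(19/10, 23/6)
obs 2: x=-4 → posterior Inverse-Gamma(12/5, 25/3)
obs 3: x=4 → posterior Inverse-Gamma(29/10, 125/6)
obs 4: x=0 → posterior Inverse-Gamma(17/5, 64/3)
obs 5: x=1 → posterior Inverse-Gamma(39/10, 70/3)
obs 6: x=0 → posterior Inverse-Gamma(22/5, 143/6)
obs 7: x=3/4 → posterior Inverse-Gamma(49/10, 2435/96)
obs 8: x=-1 → posterior Inverse-Gamma(27/5, 2435/96)
obs 9: x=7 → posterior Inverse-Gamma(59/10, 5507/96)

alpha=59/10, beta=5507/96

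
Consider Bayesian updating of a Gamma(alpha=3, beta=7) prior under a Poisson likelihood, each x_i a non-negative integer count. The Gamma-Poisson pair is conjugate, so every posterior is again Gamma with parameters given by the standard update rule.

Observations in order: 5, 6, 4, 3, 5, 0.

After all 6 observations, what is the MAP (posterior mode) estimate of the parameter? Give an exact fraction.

obs 1: x=5 → posterior Gamma(8, 8)
obs 2: x=6 → posterior Gamma(14, 9)
obs 3: x=4 → posterior Gamma(18, 10)
obs 4: x=3 → posterior Gamma(21, 11)
obs 5: x=5 → posterior Gamma(26, 12)
obs 6: x=0 → posterior Gamma(26, 13)

25/13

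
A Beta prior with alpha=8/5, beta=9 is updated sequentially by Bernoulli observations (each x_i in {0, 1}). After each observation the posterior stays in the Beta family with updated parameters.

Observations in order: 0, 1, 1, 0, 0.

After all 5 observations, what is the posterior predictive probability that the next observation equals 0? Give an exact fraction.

10/13

obs 1: x=0 → posterior Beta(8/5, 10)
obs 2: x=1 → posterior Beta(13/5, 10)
obs 3: x=1 → posterior Beta(18/5, 10)
obs 4: x=0 → posterior Beta(18/5, 11)
obs 5: x=0 → posterior Beta(18/5, 12)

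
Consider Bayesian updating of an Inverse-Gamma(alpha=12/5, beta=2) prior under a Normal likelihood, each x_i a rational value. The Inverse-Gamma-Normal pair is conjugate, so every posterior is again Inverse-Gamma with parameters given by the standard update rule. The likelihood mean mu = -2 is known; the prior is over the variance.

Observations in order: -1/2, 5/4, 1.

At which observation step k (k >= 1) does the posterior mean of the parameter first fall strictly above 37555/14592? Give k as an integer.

k = 2

obs 1: x=-1/2 → posterior Inverse-Gamma(29/10, 25/8)
obs 2: x=5/4 → posterior Inverse-Gamma(17/5, 269/32)
obs 3: x=1 → posterior Inverse-Gamma(39/10, 413/32)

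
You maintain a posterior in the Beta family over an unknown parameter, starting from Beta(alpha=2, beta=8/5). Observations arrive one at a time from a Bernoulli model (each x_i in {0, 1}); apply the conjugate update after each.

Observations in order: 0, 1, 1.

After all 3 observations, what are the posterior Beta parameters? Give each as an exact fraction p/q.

obs 1: x=0 → posterior Beta(2, 13/5)
obs 2: x=1 → posterior Beta(3, 13/5)
obs 3: x=1 → posterior Beta(4, 13/5)

alpha=4, beta=13/5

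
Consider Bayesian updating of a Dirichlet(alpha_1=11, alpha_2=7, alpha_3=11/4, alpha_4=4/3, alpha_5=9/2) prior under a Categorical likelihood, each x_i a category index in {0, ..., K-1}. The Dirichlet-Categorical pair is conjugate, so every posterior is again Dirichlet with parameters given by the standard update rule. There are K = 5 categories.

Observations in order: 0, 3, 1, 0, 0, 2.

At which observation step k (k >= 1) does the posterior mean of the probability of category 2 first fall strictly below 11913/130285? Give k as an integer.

obs 1: x=0 → posterior Dirichlet(12, 7, 11/4, 4/3, 9/2)
obs 2: x=3 → posterior Dirichlet(12, 7, 11/4, 7/3, 9/2)
obs 3: x=1 → posterior Dirichlet(12, 8, 11/4, 7/3, 9/2)
obs 4: x=0 → posterior Dirichlet(13, 8, 11/4, 7/3, 9/2)
obs 5: x=0 → posterior Dirichlet(14, 8, 11/4, 7/3, 9/2)
obs 6: x=2 → posterior Dirichlet(14, 8, 15/4, 7/3, 9/2)

k = 4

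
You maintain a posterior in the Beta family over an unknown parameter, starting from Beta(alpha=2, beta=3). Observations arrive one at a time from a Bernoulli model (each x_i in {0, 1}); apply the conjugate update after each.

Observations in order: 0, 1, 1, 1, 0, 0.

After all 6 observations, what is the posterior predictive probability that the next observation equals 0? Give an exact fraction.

obs 1: x=0 → posterior Beta(2, 4)
obs 2: x=1 → posterior Beta(3, 4)
obs 3: x=1 → posterior Beta(4, 4)
obs 4: x=1 → posterior Beta(5, 4)
obs 5: x=0 → posterior Beta(5, 5)
obs 6: x=0 → posterior Beta(5, 6)

6/11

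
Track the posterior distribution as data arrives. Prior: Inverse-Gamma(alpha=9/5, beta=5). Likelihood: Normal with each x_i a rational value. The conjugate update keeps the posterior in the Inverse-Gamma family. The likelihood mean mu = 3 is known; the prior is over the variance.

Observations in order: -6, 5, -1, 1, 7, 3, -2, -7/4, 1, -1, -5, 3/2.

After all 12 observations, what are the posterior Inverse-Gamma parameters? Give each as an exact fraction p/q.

obs 1: x=-6 → posterior Inverse-Gamma(23/10, 91/2)
obs 2: x=5 → posterior Inverse-Gamma(14/5, 95/2)
obs 3: x=-1 → posterior Inverse-Gamma(33/10, 111/2)
obs 4: x=1 → posterior Inverse-Gamma(19/5, 115/2)
obs 5: x=7 → posterior Inverse-Gamma(43/10, 131/2)
obs 6: x=3 → posterior Inverse-Gamma(24/5, 131/2)
obs 7: x=-2 → posterior Inverse-Gamma(53/10, 78)
obs 8: x=-7/4 → posterior Inverse-Gamma(29/5, 2857/32)
obs 9: x=1 → posterior Inverse-Gamma(63/10, 2921/32)
obs 10: x=-1 → posterior Inverse-Gamma(34/5, 3177/32)
obs 11: x=-5 → posterior Inverse-Gamma(73/10, 4201/32)
obs 12: x=3/2 → posterior Inverse-Gamma(39/5, 4237/32)

alpha=39/5, beta=4237/32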